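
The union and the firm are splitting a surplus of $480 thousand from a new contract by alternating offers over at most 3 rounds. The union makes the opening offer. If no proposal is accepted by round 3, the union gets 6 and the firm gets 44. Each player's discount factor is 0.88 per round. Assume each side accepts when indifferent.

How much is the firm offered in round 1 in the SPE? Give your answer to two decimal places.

Round 3 (the union proposes): the firm gets 44 if talks fail, so the union offers 44 and keeps 436.
Round 2 (the firm proposes): the union can get 436 next round, worth 0.88 × 436 = 383.68 now; the firm offers that and keeps 96.32.
Round 1 (the union proposes): the firm can get 96.32 next round, worth 0.88 × 96.32 = 84.7616 now. The union offers 84.7616 and keeps 480 − 84.7616 = 395.2384.

84.76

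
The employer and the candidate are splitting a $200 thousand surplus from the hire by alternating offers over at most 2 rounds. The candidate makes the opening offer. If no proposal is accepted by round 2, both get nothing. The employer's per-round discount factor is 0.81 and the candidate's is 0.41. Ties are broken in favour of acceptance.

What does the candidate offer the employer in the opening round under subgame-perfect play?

Round 2 (the employer proposes): the candidate will accept anything ≥ 0, so the employer offers 0 and keeps 200.
Round 1 (the candidate proposes): the employer can get 200 next round, worth 0.81 × 200 = 162 now; the candidate offers that and keeps 38.

162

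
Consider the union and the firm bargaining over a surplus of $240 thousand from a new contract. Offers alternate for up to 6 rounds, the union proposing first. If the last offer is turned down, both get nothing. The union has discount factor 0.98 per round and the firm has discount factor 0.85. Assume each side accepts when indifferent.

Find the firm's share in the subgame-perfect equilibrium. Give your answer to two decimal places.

By backward induction:
Round 6 (the firm proposes): the union will accept anything ≥ 0, so the firm offers 0 and keeps 240.
Round 5 (the union proposes): the firm can get 240 next round, worth 0.85 × 240 = 204 now; the union offers that and keeps 36.
Round 4 (the firm proposes): the union can get 36 next round, worth 0.98 × 36 = 35.28 now; the firm offers that and keeps 204.72.
Round 3 (the union proposes): the firm can get 204.72 next round, worth 0.85 × 204.72 = 174.012 now. The union offers 174.012 and keeps 240 − 174.012 = 65.988.
Round 2 (the firm proposes): the union can get 65.988 next round, worth 0.98 × 65.988 = 64.66824 now, so the firm offers 64.66824, keeping 175.33176.
Round 1 (the union proposes): the firm can get 175.33176 next round, worth 0.85 × 175.33176 = 149.031996 now. The union offers 149.031996 and keeps 240 − 149.031996 = 90.968004.

149.03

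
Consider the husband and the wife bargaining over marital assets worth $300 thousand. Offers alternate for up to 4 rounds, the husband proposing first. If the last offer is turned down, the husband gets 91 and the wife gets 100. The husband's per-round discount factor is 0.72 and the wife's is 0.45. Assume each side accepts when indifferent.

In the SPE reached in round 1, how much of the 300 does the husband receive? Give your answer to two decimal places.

231.73

Round 4 (the wife proposes): the husband gets 91 if talks fail, so the wife offers 91 and keeps 209.
Round 3 (the husband proposes): the wife can get 209 next round, worth 0.45 × 209 = 94.05 now, so the husband offers 94.05, keeping 205.95.
Round 2 (the wife proposes): the husband can get 205.95 next round, worth 0.72 × 205.95 = 148.284 now, so the wife offers 148.284, keeping 151.716.
Round 1 (the husband proposes): the wife can get 151.716 next round, worth 0.45 × 151.716 = 68.2722 now; the husband offers that and keeps 231.7278.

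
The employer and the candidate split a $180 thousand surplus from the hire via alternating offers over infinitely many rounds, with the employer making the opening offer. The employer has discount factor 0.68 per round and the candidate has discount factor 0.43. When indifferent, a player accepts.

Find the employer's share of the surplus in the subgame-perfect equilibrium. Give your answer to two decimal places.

145.00

When the employer proposes, the candidate accepts any offer worth at least 0.43 times what the candidate would get by proposing next round; and vice versa.
This gives x = 180 − 0.43y and y = 180 − 0.68x, where x and y are each side's share when it proposes.
Hence (1 − 0.43·0.68)x = 180(1 − 0.43), i.e. 0.7076·x = 102.6.
x ≈ 144.9972; the candidate's share is 180 − x ≈ 35.0028.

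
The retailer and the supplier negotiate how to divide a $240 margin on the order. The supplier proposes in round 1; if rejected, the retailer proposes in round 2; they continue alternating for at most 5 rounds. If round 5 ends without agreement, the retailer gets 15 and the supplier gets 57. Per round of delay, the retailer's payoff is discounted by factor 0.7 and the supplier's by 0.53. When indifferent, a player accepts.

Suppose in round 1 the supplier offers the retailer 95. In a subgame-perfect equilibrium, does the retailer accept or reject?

Reject

Round 5 (the supplier proposes): the retailer gets 15 if talks fail, so the supplier offers 15 and keeps 225.
Round 4 (the retailer proposes): the supplier can get 225 next round, worth 0.53 × 225 = 119.25 now; the retailer offers that and keeps 120.75.
Round 3 (the supplier proposes): the retailer can get 120.75 next round, worth 0.7 × 120.75 = 84.525 now. The supplier offers 84.525 and keeps 240 − 84.525 = 155.475.
Round 2 (the retailer proposes): the supplier can get 155.475 next round, worth 0.53 × 155.475 = 82.40175 now. The retailer offers 82.40175 and keeps 240 − 82.40175 = 157.59825.
So by rejecting in round 1, the retailer gets 157.59825 next round, worth 0.7 × 157.59825 = 110.318775 now.
Offer 95 < 110.318775, so the retailer rejects.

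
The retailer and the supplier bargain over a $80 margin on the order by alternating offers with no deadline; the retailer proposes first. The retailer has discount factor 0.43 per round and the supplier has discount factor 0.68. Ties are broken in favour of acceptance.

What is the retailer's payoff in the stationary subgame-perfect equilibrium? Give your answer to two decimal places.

36.18

When the retailer proposes, the supplier accepts any offer worth at least 0.68 times what the supplier would get by proposing next round; and vice versa.
This gives x = 80 − 0.68y and y = 80 − 0.43x, where x and y are each side's share when it proposes.
Hence (1 − 0.68·0.43)x = 80(1 − 0.68), i.e. 0.7076·x = 25.6.
x ≈ 36.1786; the supplier's share is 80 − x ≈ 43.8214.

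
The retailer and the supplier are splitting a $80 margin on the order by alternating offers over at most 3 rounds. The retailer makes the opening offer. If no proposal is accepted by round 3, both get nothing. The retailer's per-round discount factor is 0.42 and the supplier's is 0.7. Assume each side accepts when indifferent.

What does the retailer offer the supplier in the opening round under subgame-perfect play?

Round 3 (the retailer proposes): the supplier will accept anything ≥ 0, so the retailer offers 0 and keeps 80.
Round 2 (the supplier proposes): the retailer can get 80 next round, worth 0.42 × 80 = 33.6 now, so the supplier offers 33.6, keeping 46.4.
Round 1 (the retailer proposes): the supplier can get 46.4 next round, worth 0.7 × 46.4 = 32.48 now, so the retailer offers 32.48, keeping 47.52.

32.48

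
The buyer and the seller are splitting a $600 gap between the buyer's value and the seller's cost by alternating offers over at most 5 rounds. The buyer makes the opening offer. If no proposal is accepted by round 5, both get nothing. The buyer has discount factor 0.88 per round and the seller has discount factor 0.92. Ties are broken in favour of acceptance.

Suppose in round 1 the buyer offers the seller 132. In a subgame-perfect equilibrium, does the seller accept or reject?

Accept

Round 5 (the buyer proposes): the seller will accept anything ≥ 0, so the buyer offers 0 and keeps 600.
Round 4 (the seller proposes): the buyer can get 600 next round, worth 0.88 × 600 = 528 now; the seller offers that and keeps 72.
Round 3 (the buyer proposes): the seller can get 72 next round, worth 0.92 × 72 = 66.24 now; the buyer offers that and keeps 533.76.
Round 2 (the seller proposes): the buyer can get 533.76 next round, worth 0.88 × 533.76 = 469.7088 now; the seller offers that and keeps 130.2912.
So by rejecting in round 1, the seller gets 130.2912 next round, worth 0.92 × 130.2912 = 119.867904 now.
Offer 132 ≥ 119.867904, so the seller accepts.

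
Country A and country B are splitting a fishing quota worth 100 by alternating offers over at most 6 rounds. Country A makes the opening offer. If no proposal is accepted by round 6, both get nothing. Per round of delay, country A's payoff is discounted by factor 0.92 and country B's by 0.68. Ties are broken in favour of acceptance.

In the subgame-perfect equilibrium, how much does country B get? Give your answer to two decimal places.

35.46

Round 6 (country B proposes): rejection yields 0 for country A; country B offers 0 and keeps 100.
Round 5 (country A proposes): country B can get 100 next round, worth 0.68 × 100 = 68 now; country A offers that and keeps 32.
Round 4 (country B proposes): country A can get 32 next round, worth 0.92 × 32 = 29.44 now; country B offers that and keeps 70.56.
Round 3 (country A proposes): country B can get 70.56 next round, worth 0.68 × 70.56 = 47.9808 now; country A offers that and keeps 52.0192.
Round 2 (country B proposes): country A can get 52.0192 next round, worth 0.92 × 52.0192 = 47.857664 now, so country B offers 47.857664, keeping 52.142336.
Round 1 (country A proposes): country B can get 52.142336 next round, worth 0.68 × 52.142336 = 35.45678848 now; country A offers that and keeps 64.54321152.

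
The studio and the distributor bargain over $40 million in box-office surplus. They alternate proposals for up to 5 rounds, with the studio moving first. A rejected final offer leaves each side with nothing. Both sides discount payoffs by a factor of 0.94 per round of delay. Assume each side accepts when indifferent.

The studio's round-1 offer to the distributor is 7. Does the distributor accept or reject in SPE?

Round 5 (the studio proposes): the distributor will accept anything ≥ 0, so the studio offers 0 and keeps 40.
Round 4 (the distributor proposes): the studio can get 40 next round, worth 0.94 × 40 = 37.6 now; the distributor offers that and keeps 2.4.
Round 3 (the studio proposes): the distributor can get 2.4 next round, worth 0.94 × 2.4 = 2.256 now, so the studio offers 2.256, keeping 37.744.
Round 2 (the distributor proposes): the studio can get 37.744 next round, worth 0.94 × 37.744 = 35.47936 now; the distributor offers that and keeps 4.52064.
So by rejecting in round 1, the distributor gets 4.52064 next round, worth 0.94 × 4.52064 = 4.2494016 now.
Offer 7 ≥ 4.2494016, so the distributor accepts.

Accept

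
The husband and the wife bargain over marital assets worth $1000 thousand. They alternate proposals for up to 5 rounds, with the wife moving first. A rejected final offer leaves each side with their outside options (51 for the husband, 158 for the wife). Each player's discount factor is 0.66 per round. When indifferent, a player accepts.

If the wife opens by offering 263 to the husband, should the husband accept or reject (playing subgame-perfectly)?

Work out the husband's continuation value if the offer is rejected.
Round 5 (the wife proposes): the husband gets 51 if talks fail, so the wife offers 51 and keeps 949.
Round 4 (the husband proposes): the wife can get 949 next round, worth 0.66 × 949 = 626.34 now. The husband offers 626.34 and keeps 1000 − 626.34 = 373.66.
Round 3 (the wife proposes): the husband can get 373.66 next round, worth 0.66 × 373.66 = 246.6156 now, so the wife offers 246.6156, keeping 753.3844.
Round 2 (the husband proposes): the wife can get 753.3844 next round, worth 0.66 × 753.3844 = 497.233704 now, so the husband offers 497.233704, keeping 502.766296.
So by rejecting in round 1, the husband gets 502.766296 next round, worth 0.66 × 502.766296 = 331.82575536 now.
Offer 263 < 331.82575536, so the husband rejects.

Reject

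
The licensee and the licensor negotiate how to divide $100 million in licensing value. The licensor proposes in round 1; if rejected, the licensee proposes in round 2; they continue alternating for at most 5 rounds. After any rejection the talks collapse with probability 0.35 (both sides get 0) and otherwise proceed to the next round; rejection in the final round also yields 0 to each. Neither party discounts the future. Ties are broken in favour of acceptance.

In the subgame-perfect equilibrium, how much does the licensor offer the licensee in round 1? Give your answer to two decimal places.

Round 5 (the licensor proposes): rejection yields 0 for the licensee; the licensor offers 0 and keeps 100.
Round 4 (the licensee proposes): rejecting gives the licensor an expected 0.65 × 100 = 65; the licensee offers that and keeps 35.
Round 3 (the licensor proposes): rejecting gives the licensee an expected 0.65 × 35 = 22.75; the licensor offers that and keeps 77.25.
Round 2 (the licensee proposes): rejecting gives the licensor an expected 0.65 × 77.25 = 50.2125. The licensee offers 50.2125 and keeps 100 − 50.2125 = 49.7875.
Round 1 (the licensor proposes): rejecting gives the licensee an expected 0.65 × 49.7875 = 32.361875. The licensor offers 32.361875 and keeps 100 − 32.361875 = 67.638125.

32.36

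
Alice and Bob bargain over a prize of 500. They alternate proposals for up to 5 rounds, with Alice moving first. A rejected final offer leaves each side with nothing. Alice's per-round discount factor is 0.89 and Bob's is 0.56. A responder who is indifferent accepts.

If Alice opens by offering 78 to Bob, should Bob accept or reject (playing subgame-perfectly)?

Work out Bob's continuation value if the offer is rejected.
Round 5 (Alice proposes): rejection yields 0 for Bob; Alice offers 0 and keeps 500.
Round 4 (Bob proposes): Alice can get 500 next round, worth 0.89 × 500 = 445 now; Bob offers that and keeps 55.
Round 3 (Alice proposes): Bob can get 55 next round, worth 0.56 × 55 = 30.8 now, so Alice offers 30.8, keeping 469.2.
Round 2 (Bob proposes): Alice can get 469.2 next round, worth 0.89 × 469.2 = 417.588 now, so Bob offers 417.588, keeping 82.412.
So by rejecting in round 1, Bob gets 82.412 next round, worth 0.56 × 82.412 = 46.15072 now.
Offer 78 ≥ 46.15072, so Bob accepts.

Accept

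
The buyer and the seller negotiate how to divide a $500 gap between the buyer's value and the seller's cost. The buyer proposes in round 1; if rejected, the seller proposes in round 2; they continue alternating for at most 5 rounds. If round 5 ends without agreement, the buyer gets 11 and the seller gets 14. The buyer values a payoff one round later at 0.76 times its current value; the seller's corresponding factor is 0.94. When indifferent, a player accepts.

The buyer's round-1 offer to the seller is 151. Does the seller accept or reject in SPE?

Round 5 (the buyer proposes): the seller gets 14 if talks fail, so the buyer offers 14 and keeps 486.
Round 4 (the seller proposes): the buyer can get 486 next round, worth 0.76 × 486 = 369.36 now, so the seller offers 369.36, keeping 130.64.
Round 3 (the buyer proposes): the seller can get 130.64 next round, worth 0.94 × 130.64 = 122.8016 now. The buyer offers 122.8016 and keeps 500 − 122.8016 = 377.1984.
Round 2 (the seller proposes): the buyer can get 377.1984 next round, worth 0.76 × 377.1984 = 286.670784 now. The seller offers 286.670784 and keeps 500 − 286.670784 = 213.329216.
So by rejecting in round 1, the seller gets 213.329216 next round, worth 0.94 × 213.329216 = 200.52946304 now.
Offer 151 < 200.52946304, so the seller rejects.

Reject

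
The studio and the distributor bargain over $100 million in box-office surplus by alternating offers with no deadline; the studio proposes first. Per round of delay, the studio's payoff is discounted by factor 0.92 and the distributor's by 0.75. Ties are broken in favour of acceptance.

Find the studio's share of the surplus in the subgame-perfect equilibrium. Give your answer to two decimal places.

80.65

In a stationary SPE each proposer offers the other exactly their discounted continuation value.
If the studio keeps x when proposing and the distributor keeps y when proposing, then x = 100 − 0.75y and y = 100 − 0.92x.
Solving: x = 100(1 − 0.75) / (1 − 0.92·0.75) = 25 / 0.31 ≈ 80.6452.
The distributor gets 100 − 80.6452 ≈ 19.3548.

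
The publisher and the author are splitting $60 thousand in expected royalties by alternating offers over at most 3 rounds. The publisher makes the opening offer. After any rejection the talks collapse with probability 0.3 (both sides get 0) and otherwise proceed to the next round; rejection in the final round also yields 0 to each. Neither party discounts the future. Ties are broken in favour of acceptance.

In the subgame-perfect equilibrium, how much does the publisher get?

By backward induction:
Round 3 (the publisher proposes): the author will accept anything ≥ 0, so the publisher offers 0 and keeps 60.
Round 2 (the author proposes): rejecting gives the publisher an expected 0.7 × 60 = 42. The author offers 42 and keeps 60 − 42 = 18.
Round 1 (the publisher proposes): rejecting gives the author an expected 0.7 × 18 = 12.6, so the publisher offers 12.6, keeping 47.4.

47.4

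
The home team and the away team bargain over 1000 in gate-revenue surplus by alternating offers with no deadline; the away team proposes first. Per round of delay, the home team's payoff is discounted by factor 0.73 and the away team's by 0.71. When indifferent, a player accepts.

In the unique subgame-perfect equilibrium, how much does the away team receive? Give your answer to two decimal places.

When the away team proposes, the home team accepts any offer worth at least 0.73 times what the home team would get by proposing next round; and vice versa.
This gives x = 1000 − 0.73y and y = 1000 − 0.71x, where x and y are each side's share when it proposes.
Hence (1 − 0.73·0.71)x = 1000(1 − 0.73), i.e. 0.4817·x = 270.
x ≈ 560.5148; the home team's share is 1000 − x ≈ 439.4852.

560.51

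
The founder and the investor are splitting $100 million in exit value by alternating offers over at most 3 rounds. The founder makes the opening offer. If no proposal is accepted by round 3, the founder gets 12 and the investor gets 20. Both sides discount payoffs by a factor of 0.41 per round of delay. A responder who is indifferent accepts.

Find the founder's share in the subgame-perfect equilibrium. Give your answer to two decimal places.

72.45

Round 3 (the founder proposes): the investor gets 20 if talks fail, so the founder offers 20 and keeps 80.
Round 2 (the investor proposes): the founder can get 80 next round, worth 0.41 × 80 = 32.8 now. The investor offers 32.8 and keeps 100 − 32.8 = 67.2.
Round 1 (the founder proposes): the investor can get 67.2 next round, worth 0.41 × 67.2 = 27.552 now; the founder offers that and keeps 72.448.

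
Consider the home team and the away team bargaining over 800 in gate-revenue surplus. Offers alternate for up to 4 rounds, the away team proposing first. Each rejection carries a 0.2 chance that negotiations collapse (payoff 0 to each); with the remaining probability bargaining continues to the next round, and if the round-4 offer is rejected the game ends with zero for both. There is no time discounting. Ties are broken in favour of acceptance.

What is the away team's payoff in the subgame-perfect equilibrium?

262.4

By backward induction:
Round 4 (the home team proposes): rejection yields 0 for the away team; the home team offers 0 and keeps 800.
Round 3 (the away team proposes): rejecting gives the home team an expected 0.8 × 800 = 640; the away team offers that and keeps 160.
Round 2 (the home team proposes): rejecting gives the away team an expected 0.8 × 160 = 128. The home team offers 128 and keeps 800 − 128 = 672.
Round 1 (the away team proposes): rejecting gives the home team an expected 0.8 × 672 = 537.6. The away team offers 537.6 and keeps 800 − 537.6 = 262.4.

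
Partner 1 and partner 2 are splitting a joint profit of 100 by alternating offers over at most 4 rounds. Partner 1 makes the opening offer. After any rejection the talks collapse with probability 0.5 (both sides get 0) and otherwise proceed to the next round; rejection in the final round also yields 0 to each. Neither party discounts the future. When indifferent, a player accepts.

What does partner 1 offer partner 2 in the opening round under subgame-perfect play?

37.5

Round 4 (partner 2 proposes): rejection yields 0 for partner 1; partner 2 offers 0 and keeps 100.
Round 3 (partner 1 proposes): rejecting gives partner 2 an expected 0.5 × 100 = 50; partner 1 offers that and keeps 50.
Round 2 (partner 2 proposes): rejecting gives partner 1 an expected 0.5 × 50 = 25; partner 2 offers that and keeps 75.
Round 1 (partner 1 proposes): rejecting gives partner 2 an expected 0.5 × 75 = 37.5, so partner 1 offers 37.5, keeping 62.5.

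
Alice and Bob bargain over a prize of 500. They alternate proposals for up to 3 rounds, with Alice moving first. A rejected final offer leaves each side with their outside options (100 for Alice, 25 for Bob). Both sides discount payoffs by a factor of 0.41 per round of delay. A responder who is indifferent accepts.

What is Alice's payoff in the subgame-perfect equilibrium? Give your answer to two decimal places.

374.85

Round 3 (Alice proposes): Bob gets 25 if talks fail, so Alice offers 25 and keeps 475.
Round 2 (Bob proposes): Alice can get 475 next round, worth 0.41 × 475 = 194.75 now. Bob offers 194.75 and keeps 500 − 194.75 = 305.25.
Round 1 (Alice proposes): Bob can get 305.25 next round, worth 0.41 × 305.25 = 125.1525 now; Alice offers that and keeps 374.8475.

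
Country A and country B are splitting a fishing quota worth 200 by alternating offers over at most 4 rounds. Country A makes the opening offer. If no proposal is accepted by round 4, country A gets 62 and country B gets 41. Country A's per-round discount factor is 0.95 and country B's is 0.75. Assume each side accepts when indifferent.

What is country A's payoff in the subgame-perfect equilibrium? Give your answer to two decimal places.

By backward induction:
Round 4 (country B proposes): country A gets 62 if talks fail, so country B offers 62 and keeps 138.
Round 3 (country A proposes): country B can get 138 next round, worth 0.75 × 138 = 103.5 now, so country A offers 103.5, keeping 96.5.
Round 2 (country B proposes): country A can get 96.5 next round, worth 0.95 × 96.5 = 91.675 now, so country B offers 91.675, keeping 108.325.
Round 1 (country A proposes): country B can get 108.325 next round, worth 0.75 × 108.325 = 81.24375 now, so country A offers 81.24375, keeping 118.75625.

118.76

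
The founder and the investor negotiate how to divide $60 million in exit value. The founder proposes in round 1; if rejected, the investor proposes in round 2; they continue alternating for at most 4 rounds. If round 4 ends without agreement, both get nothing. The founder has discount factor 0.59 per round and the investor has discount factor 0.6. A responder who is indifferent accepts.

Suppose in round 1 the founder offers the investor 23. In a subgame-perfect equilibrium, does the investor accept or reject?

Round 4 (the investor proposes): the founder will accept anything ≥ 0, so the investor offers 0 and keeps 60.
Round 3 (the founder proposes): the investor can get 60 next round, worth 0.6 × 60 = 36 now. The founder offers 36 and keeps 60 − 36 = 24.
Round 2 (the investor proposes): the founder can get 24 next round, worth 0.59 × 24 = 14.16 now; the investor offers that and keeps 45.84.
So by rejecting in round 1, the investor gets 45.84 next round, worth 0.6 × 45.84 = 27.504 now.
Offer 23 < 27.504, so the investor rejects.

Reject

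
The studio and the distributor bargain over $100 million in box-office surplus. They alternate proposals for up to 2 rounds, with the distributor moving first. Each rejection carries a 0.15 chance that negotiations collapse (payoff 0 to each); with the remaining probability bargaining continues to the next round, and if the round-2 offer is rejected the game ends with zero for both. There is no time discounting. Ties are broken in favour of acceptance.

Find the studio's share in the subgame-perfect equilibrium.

85

By backward induction:
Round 2 (the studio proposes): rejection yields 0 for the distributor; the studio offers 0 and keeps 100.
Round 1 (the distributor proposes): rejecting gives the studio an expected 0.85 × 100 = 85. The distributor offers 85 and keeps 100 − 85 = 15.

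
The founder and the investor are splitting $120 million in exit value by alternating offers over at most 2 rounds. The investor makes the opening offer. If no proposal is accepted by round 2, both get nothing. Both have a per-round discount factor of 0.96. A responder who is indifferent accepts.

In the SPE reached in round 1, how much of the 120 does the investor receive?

Solve by backward induction from round 2.
Round 2 (the founder proposes): the investor will accept anything ≥ 0, so the founder offers 0 and keeps 120.
Round 1 (the investor proposes): the founder can get 120 next round, worth 0.96 × 120 = 115.2 now, so the investor offers 115.2, keeping 4.8.

4.8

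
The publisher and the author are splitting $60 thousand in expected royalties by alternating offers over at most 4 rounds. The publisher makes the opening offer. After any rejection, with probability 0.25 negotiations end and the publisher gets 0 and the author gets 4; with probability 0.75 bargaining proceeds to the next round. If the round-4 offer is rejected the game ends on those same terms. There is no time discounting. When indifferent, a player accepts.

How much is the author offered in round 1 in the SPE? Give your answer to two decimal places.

Round 4 (the author proposes): rejection yields 0 for the publisher; the author offers 0 and keeps 60.
Round 3 (the publisher proposes): rejecting gives the author an expected 0.75 × 60 + 0.25 × 4 = 46; the publisher offers that and keeps 14.
Round 2 (the author proposes): rejecting gives the publisher an expected 0.75 × 14 = 10.5; the author offers that and keeps 49.5.
Round 1 (the publisher proposes): rejecting gives the author an expected 0.75 × 49.5 + 0.25 × 4 = 38.125. The publisher offers 38.125 and keeps 60 − 38.125 = 21.875.

38.13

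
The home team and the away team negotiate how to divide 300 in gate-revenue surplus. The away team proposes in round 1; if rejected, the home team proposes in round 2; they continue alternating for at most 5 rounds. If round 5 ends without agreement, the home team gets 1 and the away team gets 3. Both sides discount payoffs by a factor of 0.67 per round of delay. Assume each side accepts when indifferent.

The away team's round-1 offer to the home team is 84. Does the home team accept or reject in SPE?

Round 5 (the away team proposes): the home team gets 1 if talks fail, so the away team offers 1 and keeps 299.
Round 4 (the home team proposes): the away team can get 299 next round, worth 0.67 × 299 = 200.33 now. The home team offers 200.33 and keeps 300 − 200.33 = 99.67.
Round 3 (the away team proposes): the home team can get 99.67 next round, worth 0.67 × 99.67 = 66.7789 now, so the away team offers 66.7789, keeping 233.2211.
Round 2 (the home team proposes): the away team can get 233.2211 next round, worth 0.67 × 233.2211 = 156.258137 now, so the home team offers 156.258137, keeping 143.741863.
So by rejecting in round 1, the home team gets 143.741863 next round, worth 0.67 × 143.741863 = 96.30704821 now.
Offer 84 < 96.30704821, so the home team rejects.

Reject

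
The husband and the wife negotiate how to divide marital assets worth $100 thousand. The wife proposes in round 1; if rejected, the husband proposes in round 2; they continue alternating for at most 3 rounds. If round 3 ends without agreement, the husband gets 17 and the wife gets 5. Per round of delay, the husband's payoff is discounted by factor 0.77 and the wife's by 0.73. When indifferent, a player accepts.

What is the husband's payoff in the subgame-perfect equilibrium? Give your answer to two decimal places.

Round 3 (the wife proposes): the husband gets 17 if talks fail, so the wife offers 17 and keeps 83.
Round 2 (the husband proposes): the wife can get 83 next round, worth 0.73 × 83 = 60.59 now. The husband offers 60.59 and keeps 100 − 60.59 = 39.41.
Round 1 (the wife proposes): the husband can get 39.41 next round, worth 0.77 × 39.41 = 30.3457 now; the wife offers that and keeps 69.6543.

30.35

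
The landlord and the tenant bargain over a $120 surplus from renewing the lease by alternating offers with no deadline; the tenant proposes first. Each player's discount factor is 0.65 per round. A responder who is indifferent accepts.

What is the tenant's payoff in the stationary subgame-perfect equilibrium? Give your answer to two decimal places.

72.73

When the tenant proposes, the landlord accepts any offer worth at least 0.65 times what the landlord would get by proposing next round; and vice versa.
This gives x = 120 − 0.65y and y = 120 − 0.65x, where x and y are each side's share when it proposes.
Hence (1 − 0.65·0.65)x = 120(1 − 0.65), i.e. 0.5775·x = 42.
x ≈ 72.7273; the landlord's share is 120 − x ≈ 47.2727.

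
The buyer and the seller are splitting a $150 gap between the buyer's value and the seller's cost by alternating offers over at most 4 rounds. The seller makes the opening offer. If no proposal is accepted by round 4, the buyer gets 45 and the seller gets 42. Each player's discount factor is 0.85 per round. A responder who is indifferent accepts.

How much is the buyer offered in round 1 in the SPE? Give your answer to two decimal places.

85.45

Round 4 (the buyer proposes): the seller gets 42 if talks fail, so the buyer offers 42 and keeps 108.
Round 3 (the seller proposes): the buyer can get 108 next round, worth 0.85 × 108 = 91.8 now, so the seller offers 91.8, keeping 58.2.
Round 2 (the buyer proposes): the seller can get 58.2 next round, worth 0.85 × 58.2 = 49.47 now, so the buyer offers 49.47, keeping 100.53.
Round 1 (the seller proposes): the buyer can get 100.53 next round, worth 0.85 × 100.53 = 85.4505 now; the seller offers that and keeps 64.5495.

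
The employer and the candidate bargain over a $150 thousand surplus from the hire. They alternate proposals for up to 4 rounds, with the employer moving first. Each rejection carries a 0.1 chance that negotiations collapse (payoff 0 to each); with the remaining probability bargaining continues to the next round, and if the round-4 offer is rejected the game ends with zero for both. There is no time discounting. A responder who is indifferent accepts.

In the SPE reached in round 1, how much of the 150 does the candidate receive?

Round 4 (the candidate proposes): rejection yields 0 for the employer; the candidate offers 0 and keeps 150.
Round 3 (the employer proposes): rejecting gives the candidate an expected 0.9 × 150 = 135. The employer offers 135 and keeps 150 − 135 = 15.
Round 2 (the candidate proposes): rejecting gives the employer an expected 0.9 × 15 = 13.5, so the candidate offers 13.5, keeping 136.5.
Round 1 (the employer proposes): rejecting gives the candidate an expected 0.9 × 136.5 = 122.85. The employer offers 122.85 and keeps 150 − 122.85 = 27.15.

122.85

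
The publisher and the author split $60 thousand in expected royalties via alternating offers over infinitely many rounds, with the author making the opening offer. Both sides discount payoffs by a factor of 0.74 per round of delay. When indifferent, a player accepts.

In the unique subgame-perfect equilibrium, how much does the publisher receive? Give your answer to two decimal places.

25.52

Let x be the author's share when the author proposes and y be the publisher's share when the publisher proposes.
The publisher accepts iff offered ≥ 0.74·y, so x = 60 − 0.74y. Symmetrically y = 60 − 0.74x.
Substituting: x = 60 − 0.74(60 − 0.74x), giving x(1 − 0.74·0.74) = 60(1 − 0.74).
So x = 60 × 0.26 / 0.4524 ≈ 34.4828, and the publisher receives 60 − x ≈ 25.5172.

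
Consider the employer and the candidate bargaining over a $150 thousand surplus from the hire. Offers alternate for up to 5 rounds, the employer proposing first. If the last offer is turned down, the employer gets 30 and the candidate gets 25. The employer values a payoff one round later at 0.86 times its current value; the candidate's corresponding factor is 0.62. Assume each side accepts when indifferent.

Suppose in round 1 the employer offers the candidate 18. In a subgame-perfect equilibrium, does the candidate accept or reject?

Reject

Round 5 (the employer proposes): the candidate gets 25 if talks fail, so the employer offers 25 and keeps 125.
Round 4 (the candidate proposes): the employer can get 125 next round, worth 0.86 × 125 = 107.5 now, so the candidate offers 107.5, keeping 42.5.
Round 3 (the employer proposes): the candidate can get 42.5 next round, worth 0.62 × 42.5 = 26.35 now; the employer offers that and keeps 123.65.
Round 2 (the candidate proposes): the employer can get 123.65 next round, worth 0.86 × 123.65 = 106.339 now; the candidate offers that and keeps 43.661.
So by rejecting in round 1, the candidate gets 43.661 next round, worth 0.62 × 43.661 = 27.06982 now.
Offer 18 < 27.06982, so the candidate rejects.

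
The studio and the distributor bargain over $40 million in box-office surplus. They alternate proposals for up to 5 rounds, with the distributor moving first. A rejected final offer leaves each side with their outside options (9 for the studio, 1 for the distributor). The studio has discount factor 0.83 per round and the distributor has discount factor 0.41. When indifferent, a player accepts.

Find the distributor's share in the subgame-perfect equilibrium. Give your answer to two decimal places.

12.70

Round 5 (the distributor proposes): the studio gets 9 if talks fail, so the distributor offers 9 and keeps 31.
Round 4 (the studio proposes): the distributor can get 31 next round, worth 0.41 × 31 = 12.71 now, so the studio offers 12.71, keeping 27.29.
Round 3 (the distributor proposes): the studio can get 27.29 next round, worth 0.83 × 27.29 = 22.6507 now, so the distributor offers 22.6507, keeping 17.3493.
Round 2 (the studio proposes): the distributor can get 17.3493 next round, worth 0.41 × 17.3493 = 7.113213 now. The studio offers 7.113213 and keeps 40 − 7.113213 = 32.886787.
Round 1 (the distributor proposes): the studio can get 32.886787 next round, worth 0.83 × 32.886787 = 27.29603321 now, so the distributor offers 27.29603321, keeping 12.70396679.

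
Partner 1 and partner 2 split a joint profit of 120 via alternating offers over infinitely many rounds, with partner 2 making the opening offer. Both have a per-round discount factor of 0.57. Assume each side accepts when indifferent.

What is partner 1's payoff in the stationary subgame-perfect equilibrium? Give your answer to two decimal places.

43.57

When partner 2 proposes, partner 1 accepts any offer worth at least 0.57 times what partner 1 would get by proposing next round; and vice versa.
This gives x = 120 − 0.57y and y = 120 − 0.57x, where x and y are each side's share when it proposes.
Hence (1 − 0.57·0.57)x = 120(1 − 0.57), i.e. 0.6751·x = 51.6.
x ≈ 76.4331; partner 1's share is 120 − x ≈ 43.5669.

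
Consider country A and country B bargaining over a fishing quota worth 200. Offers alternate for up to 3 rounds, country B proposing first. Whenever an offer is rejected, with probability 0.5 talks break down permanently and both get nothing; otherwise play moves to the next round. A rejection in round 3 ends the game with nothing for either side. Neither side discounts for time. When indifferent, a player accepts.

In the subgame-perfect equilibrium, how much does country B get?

150

Round 3 (country B proposes): rejection yields 0 for country A; country B offers 0 and keeps 200.
Round 2 (country A proposes): rejecting gives country B an expected 0.5 × 200 = 100. Country A offers 100 and keeps 200 − 100 = 100.
Round 1 (country B proposes): rejecting gives country A an expected 0.5 × 100 = 50, so country B offers 50, keeping 150.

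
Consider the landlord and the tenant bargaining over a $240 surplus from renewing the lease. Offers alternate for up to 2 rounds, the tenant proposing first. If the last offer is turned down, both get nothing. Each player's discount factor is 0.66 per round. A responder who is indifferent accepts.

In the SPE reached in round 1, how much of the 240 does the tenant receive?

81.6

By backward induction:
Round 2 (the landlord proposes): rejection yields 0 for the tenant; the landlord offers 0 and keeps 240.
Round 1 (the tenant proposes): the landlord can get 240 next round, worth 0.66 × 240 = 158.4 now. The tenant offers 158.4 and keeps 240 − 158.4 = 81.6.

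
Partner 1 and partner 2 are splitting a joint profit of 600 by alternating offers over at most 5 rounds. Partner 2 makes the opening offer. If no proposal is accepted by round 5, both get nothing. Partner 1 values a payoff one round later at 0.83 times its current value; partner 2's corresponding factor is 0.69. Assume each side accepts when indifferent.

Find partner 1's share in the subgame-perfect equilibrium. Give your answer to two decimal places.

242.79

Round 5 (partner 2 proposes): rejection yields 0 for partner 1; partner 2 offers 0 and keeps 600.
Round 4 (partner 1 proposes): partner 2 can get 600 next round, worth 0.69 × 600 = 414 now; partner 1 offers that and keeps 186.
Round 3 (partner 2 proposes): partner 1 can get 186 next round, worth 0.83 × 186 = 154.38 now. Partner 2 offers 154.38 and keeps 600 − 154.38 = 445.62.
Round 2 (partner 1 proposes): partner 2 can get 445.62 next round, worth 0.69 × 445.62 = 307.4778 now, so partner 1 offers 307.4778, keeping 292.5222.
Round 1 (partner 2 proposes): partner 1 can get 292.5222 next round, worth 0.83 × 292.5222 = 242.793426 now; partner 2 offers that and keeps 357.206574.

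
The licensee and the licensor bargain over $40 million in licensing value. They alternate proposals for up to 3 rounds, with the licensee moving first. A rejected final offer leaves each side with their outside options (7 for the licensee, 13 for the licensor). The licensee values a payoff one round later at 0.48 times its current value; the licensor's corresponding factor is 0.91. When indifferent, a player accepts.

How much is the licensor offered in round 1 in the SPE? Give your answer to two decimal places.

24.61

Solve by backward induction from round 3.
Round 3 (the licensee proposes): the licensor gets 13 if talks fail, so the licensee offers 13 and keeps 27.
Round 2 (the licensor proposes): the licensee can get 27 next round, worth 0.48 × 27 = 12.96 now, so the licensor offers 12.96, keeping 27.04.
Round 1 (the licensee proposes): the licensor can get 27.04 next round, worth 0.91 × 27.04 = 24.6064 now. The licensee offers 24.6064 and keeps 40 − 24.6064 = 15.3936.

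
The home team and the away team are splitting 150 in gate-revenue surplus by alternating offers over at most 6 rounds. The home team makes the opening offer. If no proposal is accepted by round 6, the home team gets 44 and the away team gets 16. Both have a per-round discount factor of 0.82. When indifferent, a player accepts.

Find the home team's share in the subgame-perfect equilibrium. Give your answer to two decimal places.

73.67

By backward induction:
Round 6 (the away team proposes): the home team gets 44 if talks fail, so the away team offers 44 and keeps 106.
Round 5 (the home team proposes): the away team can get 106 next round, worth 0.82 × 106 = 86.92 now. The home team offers 86.92 and keeps 150 − 86.92 = 63.08.
Round 4 (the away team proposes): the home team can get 63.08 next round, worth 0.82 × 63.08 = 51.7256 now; the away team offers that and keeps 98.2744.
Round 3 (the home team proposes): the away team can get 98.2744 next round, worth 0.82 × 98.2744 = 80.585008 now. The home team offers 80.585008 and keeps 150 − 80.585008 = 69.414992.
Round 2 (the away team proposes): the home team can get 69.414992 next round, worth 0.82 × 69.414992 = 56.92029344 now. The away team offers 56.92029344 and keeps 150 − 56.92029344 = 93.07970656.
Round 1 (the home team proposes): the away team can get 93.07970656 next round, worth 0.82 × 93.07970656 = 76.3253593792 now. The home team offers 76.3253593792 and keeps 150 − 76.3253593792 = 73.6746406208.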